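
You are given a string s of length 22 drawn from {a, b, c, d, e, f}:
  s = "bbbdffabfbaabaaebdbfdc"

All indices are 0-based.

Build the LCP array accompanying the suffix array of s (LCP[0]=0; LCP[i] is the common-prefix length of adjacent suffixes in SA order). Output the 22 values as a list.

sorted suffixes:
  #0 SA[0]=10  'aabaaebdbfdc'
  #1 SA[1]=13  'aaebdbfdc'
  #2 SA[2]=11  'abaaebdbfdc'
  #3 SA[3]=6  'abfbaabaaebdbfdc'
  #4 SA[4]=14  'aebdbfdc'
  #5 SA[5]=9  'baabaaebdbfdc'
  #6 SA[6]=12  'baaebdbfdc'
  #7 SA[7]=0  'bbbdffabfbaabaaebdbfdc'
  #8 SA[8]=1  'bbdffabfbaabaaebdbfdc'
  #9 SA[9]=16  'bdbfdc'
  #10 SA[10]=2  'bdffabfbaabaaebdbfdc'
  #11 SA[11]=7  'bfbaabaaebdbfdc'
  #12 SA[12]=18  'bfdc'
  #13 SA[13]=21  'c'
  #14 SA[14]=17  'dbfdc'
  #15 SA[15]=20  'dc'
  #16 SA[16]=3  'dffabfbaabaaebdbfdc'
  #17 SA[17]=15  'ebdbfdc'
  #18 SA[18]=5  'fabfbaabaaebdbfdc'
  #19 SA[19]=8  'fbaabaaebdbfdc'
  #20 SA[20]=19  'fdc'
  #21 SA[21]=4  'ffabfbaabaaebdbfdc'

SA = [10, 13, 11, 6, 14, 9, 12, 0, 1, 16, 2, 7, 18, 21, 17, 20, 3, 15, 5, 8, 19, 4]
i: (SA[i-1],SA[i]) lcp shared
  1: (10,13) 2 'aa'
  2: (13,11) 1 'a'
  3: (11,6) 2 'ab'
  4: (6,14) 1 'a'
  5: (14,9) 0 ''
  6: (9,12) 3 'baa'
  7: (12,0) 1 'b'
  8: (0,1) 2 'bb'
  9: (1,16) 1 'b'
  10: (16,2) 2 'bd'
  11: (2,7) 1 'b'
  12: (7,18) 2 'bf'
  13: (18,21) 0 ''
  14: (21,17) 0 ''
  15: (17,20) 1 'd'
  16: (20,3) 1 'd'
  17: (3,15) 0 ''
  18: (15,5) 0 ''
  19: (5,8) 1 'f'
  20: (8,19) 1 'f'
  21: (19,4) 1 'f'

[0, 2, 1, 2, 1, 0, 3, 1, 2, 1, 2, 1, 2, 0, 0, 1, 1, 0, 0, 1, 1, 1]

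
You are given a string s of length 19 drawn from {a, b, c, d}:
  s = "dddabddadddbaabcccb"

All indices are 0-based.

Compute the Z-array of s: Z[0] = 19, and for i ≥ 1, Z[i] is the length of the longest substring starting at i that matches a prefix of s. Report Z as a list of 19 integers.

Z[0]=19
i=1: i≥r, start 0; Z[1]=2 extend→box=[1,3)
i=2: min(r-i=1, Z[1]=2)=1; Z[2]=1
i=3: i≥r, start 0; Z[3]=0
i=4: i≥r, start 0; Z[4]=0
i=5: i≥r, start 0; Z[5]=2 extend→box=[5,7)
i=6: min(r-i=1, Z[1]=2)=1; Z[6]=1
i=7: i≥r, start 0; Z[7]=0
i=8: i≥r, start 0; Z[8]=3 extend→box=[8,11)
i=9: min(r-i=2, Z[1]=2)=2; Z[9]=2
i=10: min(r-i=1, Z[2]=1)=1; Z[10]=1
i=11: i≥r, start 0; Z[11]=0
i=12: i≥r, start 0; Z[12]=0
i=13: i≥r, start 0; Z[13]=0
i=14: i≥r, start 0; Z[14]=0
i=15: i≥r, start 0; Z[15]=0
i=16: i≥r, start 0; Z[16]=0
i=17: i≥r, start 0; Z[17]=0
i=18: i≥r, start 0; Z[18]=0

[19, 2, 1, 0, 0, 2, 1, 0, 3, 2, 1, 0, 0, 0, 0, 0, 0, 0, 0]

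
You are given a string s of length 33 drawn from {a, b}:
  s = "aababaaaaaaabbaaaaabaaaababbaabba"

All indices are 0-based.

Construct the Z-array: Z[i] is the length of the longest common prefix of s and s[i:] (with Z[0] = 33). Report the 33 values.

Z[0]=33
i=1: outside box; Z[1]=1 scan→box=[1,2)
i=2: outside box; Z[2]=0
i=3: outside box; Z[3]=1 scan→box=[3,4)
i=4: outside box; Z[4]=0
i=5: outside box; Z[5]=2 scan→box=[5,7)
i=6: min(r-i=1, Z[1]=1)=1; Z[6]=2 scan→box=[6,8)
i=7: min(r-i=1, Z[1]=1)=1; Z[7]=2 scan→box=[7,9)
i=8: min(r-i=1, Z[1]=1)=1; Z[8]=2 scan→box=[8,10)
i=9: min(r-i=1, Z[1]=1)=1; Z[9]=2 scan→box=[9,11)
i=10: min(r-i=1, Z[1]=1)=1; Z[10]=3 scan→box=[10,13)
i=11: min(r-i=2, Z[1]=1)=1; Z[11]=1
i=12: min(r-i=1, Z[2]=0)=0; Z[12]=0
i=13: outside box; Z[13]=0
i=14: outside box; Z[14]=2 scan→box=[14,16)
i=15: min(r-i=1, Z[1]=1)=1; Z[15]=2 scan→box=[15,17)
i=16: min(r-i=1, Z[1]=1)=1; Z[16]=2 scan→box=[16,18)
i=17: min(r-i=1, Z[1]=1)=1; Z[17]=4 scan→box=[17,21)
i=18: min(r-i=3, Z[1]=1)=1; Z[18]=1
i=19: min(r-i=2, Z[2]=0)=0; Z[19]=0
i=20: min(r-i=1, Z[3]=1)=1; Z[20]=2 scan→box=[20,22)
i=21: min(r-i=1, Z[1]=1)=1; Z[21]=2 scan→box=[21,23)
i=22: min(r-i=1, Z[1]=1)=1; Z[22]=5 scan→box=[22,27)
i=23: min(r-i=4, Z[1]=1)=1; Z[23]=1
i=24: min(r-i=3, Z[2]=0)=0; Z[24]=0
i=25: min(r-i=2, Z[3]=1)=1; Z[25]=1
i=26: min(r-i=1, Z[4]=0)=0; Z[26]=0
i=27: outside box; Z[27]=0
i=28: outside box; Z[28]=3 scan→box=[28,31)
i=29: min(r-i=2, Z[1]=1)=1; Z[29]=1
i=30: min(r-i=1, Z[2]=0)=0; Z[30]=0
i=31: outside box; Z[31]=0
i=32: outside box; Z[32]=1 scan→box=[32,33)

[33, 1, 0, 1, 0, 2, 2, 2, 2, 2, 3, 1, 0, 0, 2, 2, 2, 4, 1, 0, 2, 2, 5, 1, 0, 1, 0, 0, 3, 1, 0, 0, 1]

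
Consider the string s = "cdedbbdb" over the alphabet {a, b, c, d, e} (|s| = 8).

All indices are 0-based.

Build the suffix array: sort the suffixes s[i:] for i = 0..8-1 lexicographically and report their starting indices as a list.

sorted suffixes:
  #0 SA[0]=7  'b'
  #1 SA[1]=4  'bbdb'
  #2 SA[2]=5  'bdb'
  #3 SA[3]=0  'cdedbbdb'
  #4 SA[4]=6  'db'
  #5 SA[5]=3  'dbbdb'
  #6 SA[6]=1  'dedbbdb'
  #7 SA[7]=2  'edbbdb'

[7, 4, 5, 0, 6, 3, 1, 2]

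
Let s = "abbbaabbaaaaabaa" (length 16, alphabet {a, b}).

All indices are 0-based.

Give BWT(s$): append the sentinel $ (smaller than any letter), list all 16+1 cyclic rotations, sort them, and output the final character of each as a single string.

rank  rotation           last
    0  $abbbaabbaaaaabaa  a
    1  a$abbbaabbaaaaaba  a
    2  aa$abbbaabbaaaaab  b
    3  aaaaabaa$abbbaabb  b
    4  aaaabaa$abbbaabba  a
    5  aaabaa$abbbaabbaa  a
    6  aabaa$abbbaabbaaa  a
    7  aabbaaaaabaa$abbb  b
    8  abaa$abbbaabbaaaa  a
    9  abbaaaaabaa$abbba  a
   10  abbbaabbaaaaabaa$  $
   11  baa$abbbaabbaaaaa  a
   12  baaaaabaa$abbbaab  b
   13  baabbaaaaabaa$abb  b
   14  bbaaaaabaa$abbbaa  a
   15  bbaabbaaaaabaa$ab  b
   16  bbbaabbaaaaabaa$a  a

aabbaaabaa$abbaba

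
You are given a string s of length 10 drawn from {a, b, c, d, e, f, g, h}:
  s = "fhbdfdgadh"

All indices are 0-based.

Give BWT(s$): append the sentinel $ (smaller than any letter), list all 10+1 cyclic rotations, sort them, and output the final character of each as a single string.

hghbfad$ddf

rank  rotation     last
    0  $fhbdfdgadh  h
    1  adh$fhbdfdg  g
    2  bdfdgadh$fh  h
    3  dfdgadh$fhb  b
    4  dgadh$fhbdf  f
    5  dh$fhbdfdga  a
    6  fdgadh$fhbd  d
    7  fhbdfdgadh$  $
    8  gadh$fhbdfd  d
    9  h$fhbdfdgad  d
   10  hbdfdgadh$f  f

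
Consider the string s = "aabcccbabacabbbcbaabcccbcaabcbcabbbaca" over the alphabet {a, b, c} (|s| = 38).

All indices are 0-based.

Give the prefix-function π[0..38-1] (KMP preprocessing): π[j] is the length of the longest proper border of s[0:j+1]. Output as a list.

[0, 1, 0, 0, 0, 0, 0, 1, 0, 1, 0, 1, 0, 0, 0, 0, 0, 1, 2, 3, 4, 5, 6, 7, 0, 1, 2, 3, 4, 0, 0, 1, 0, 0, 0, 1, 0, 1]

π[0] = 0
j=1 s[j]='a': π[1]=1 (border 'a')
j=2 s[j]='b': k: 1→0; π[2]=0 (border '')
j=3 s[j]='c': π[3]=0 (border '')
j=4 s[j]='c': π[4]=0 (border '')
j=5 s[j]='c': π[5]=0 (border '')
j=6 s[j]='b': π[6]=0 (border '')
j=7 s[j]='a': π[7]=1 (border 'a')
j=8 s[j]='b': k: 1→0; π[8]=0 (border '')
j=9 s[j]='a': π[9]=1 (border 'a')
j=10 s[j]='c': k: 1→0; π[10]=0 (border '')
j=11 s[j]='a': π[11]=1 (border 'a')
j=12 s[j]='b': k: 1→0; π[12]=0 (border '')
j=13 s[j]='b': π[13]=0 (border '')
j=14 s[j]='b': π[14]=0 (border '')
j=15 s[j]='c': π[15]=0 (border '')
j=16 s[j]='b': π[16]=0 (border '')
j=17 s[j]='a': π[17]=1 (border 'a')
j=18 s[j]='a': π[18]=2 (border 'aa')
j=19 s[j]='b': π[19]=3 (border 'aab')
j=20 s[j]='c': π[20]=4 (border 'aabc')
j=21 s[j]='c': π[21]=5 (border 'aabcc')
j=22 s[j]='c': π[22]=6 (border 'aabccc')
j=23 s[j]='b': π[23]=7 (border 'aabcccb')
j=24 s[j]='c': k: 7→0; π[24]=0 (border '')
j=25 s[j]='a': π[25]=1 (border 'a')
j=26 s[j]='a': π[26]=2 (border 'aa')
j=27 s[j]='b': π[27]=3 (border 'aab')
j=28 s[j]='c': π[28]=4 (border 'aabc')
j=29 s[j]='b': k: 4→0; π[29]=0 (border '')
j=30 s[j]='c': π[30]=0 (border '')
j=31 s[j]='a': π[31]=1 (border 'a')
j=32 s[j]='b': k: 1→0; π[32]=0 (border '')
j=33 s[j]='b': π[33]=0 (border '')
j=34 s[j]='b': π[34]=0 (border '')
j=35 s[j]='a': π[35]=1 (border 'a')
j=36 s[j]='c': k: 1→0; π[36]=0 (border '')
j=37 s[j]='a': π[37]=1 (border 'a')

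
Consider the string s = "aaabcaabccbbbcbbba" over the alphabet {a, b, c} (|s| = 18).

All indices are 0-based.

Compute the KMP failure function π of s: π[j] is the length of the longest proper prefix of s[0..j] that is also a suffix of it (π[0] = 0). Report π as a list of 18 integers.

[0, 1, 2, 0, 0, 1, 2, 0, 0, 0, 0, 0, 0, 0, 0, 0, 0, 1]

π[0] = 0
j=1 s[j]='a': π[1]=1 (border 'a')
j=2 s[j]='a': π[2]=2 (border 'aa')
j=3 s[j]='b': k: 2→1→0; π[3]=0 (border '')
j=4 s[j]='c': π[4]=0 (border '')
j=5 s[j]='a': π[5]=1 (border 'a')
j=6 s[j]='a': π[6]=2 (border 'aa')
j=7 s[j]='b': k: 2→1→0; π[7]=0 (border '')
j=8 s[j]='c': π[8]=0 (border '')
j=9 s[j]='c': π[9]=0 (border '')
j=10 s[j]='b': π[10]=0 (border '')
j=11 s[j]='b': π[11]=0 (border '')
j=12 s[j]='b': π[12]=0 (border '')
j=13 s[j]='c': π[13]=0 (border '')
j=14 s[j]='b': π[14]=0 (border '')
j=15 s[j]='b': π[15]=0 (border '')
j=16 s[j]='b': π[16]=0 (border '')
j=17 s[j]='a': π[17]=1 (border 'a')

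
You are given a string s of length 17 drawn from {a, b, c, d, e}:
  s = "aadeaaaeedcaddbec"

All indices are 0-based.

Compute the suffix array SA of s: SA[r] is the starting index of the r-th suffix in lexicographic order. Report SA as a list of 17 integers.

rank | idx | suffix
   0 |   4 | aaaeedcaddbec
   1 |   0 | aadeaaaeedcaddbec
   2 |   5 | aaeedcaddbec
   3 |  11 | addbec
   4 |   1 | adeaaaeedcaddbec
   5 |   6 | aeedcaddbec
   6 |  14 | bec
   7 |  16 | c
   8 |  10 | caddbec
   9 |  13 | dbec
  10 |   9 | dcaddbec
  11 |  12 | ddbec
  12 |   2 | deaaaeedcaddbec
  13 |   3 | eaaaeedcaddbec
  14 |  15 | ec
  15 |   8 | edcaddbec
  16 |   7 | eedcaddbec

[4, 0, 5, 11, 1, 6, 14, 16, 10, 13, 9, 12, 2, 3, 15, 8, 7]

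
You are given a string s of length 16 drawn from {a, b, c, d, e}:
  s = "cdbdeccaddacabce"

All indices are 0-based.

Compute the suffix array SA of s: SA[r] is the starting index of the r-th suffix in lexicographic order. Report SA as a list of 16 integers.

rank→(start, suffix):
  0 → (12, 'abce')
  1 → (10, 'acabce')
  2 → (7, 'addacabce')
  3 → (13, 'bce')
  4 → (2, 'bdeccaddacabce')
  5 → (11, 'cabce')
  6 → (6, 'caddacabce')
  7 → (5, 'ccaddacabce')
  8 → (0, 'cdbdeccaddacabce')
  9 → (14, 'ce')
  10 → (9, 'dacabce')
  11 → (1, 'dbdeccaddacabce')
  12 → (8, 'ddacabce')
  13 → (3, 'deccaddacabce')
  14 → (15, 'e')
  15 → (4, 'eccaddacabce')

[12, 10, 7, 13, 2, 11, 6, 5, 0, 14, 9, 1, 8, 3, 15, 4]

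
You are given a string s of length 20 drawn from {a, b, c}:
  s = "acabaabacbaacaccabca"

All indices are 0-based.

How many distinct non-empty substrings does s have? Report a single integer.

178

sorted suffixes:
  #0 SA[0]=19  'a'
  #1 SA[1]=4  'aabacbaacaccabca'
  #2 SA[2]=10  'aacaccabca'
  #3 SA[3]=2  'abaabacbaacaccabca'
  #4 SA[4]=5  'abacbaacaccabca'
  #5 SA[5]=16  'abca'
  #6 SA[6]=0  'acabaabacbaacaccabca'
  #7 SA[7]=11  'acaccabca'
  #8 SA[8]=7  'acbaacaccabca'
  #9 SA[9]=13  'accabca'
  #10 SA[10]=3  'baabacbaacaccabca'
  #11 SA[11]=9  'baacaccabca'
  #12 SA[12]=6  'bacbaacaccabca'
  #13 SA[13]=17  'bca'
  #14 SA[14]=18  'ca'
  #15 SA[15]=1  'cabaabacbaacaccabca'
  #16 SA[16]=15  'cabca'
  #17 SA[17]=12  'caccabca'
  #18 SA[18]=8  'cbaacaccabca'
  #19 SA[19]=14  'ccabca'

SA = [19, 4, 10, 2, 5, 16, 0, 11, 7, 13, 3, 9, 6, 17, 18, 1, 15, 12, 8, 14]
[i] adj suffixes → lcp
  [1] 19/4 → 1 ('a')
  [2] 4/10 → 2 ('aa')
  [3] 10/2 → 1 ('a')
  [4] 2/5 → 3 ('aba')
  [5] 5/16 → 2 ('ab')
  [6] 16/0 → 1 ('a')
  [7] 0/11 → 3 ('aca')
  [8] 11/7 → 2 ('ac')
  [9] 7/13 → 2 ('ac')
  [10] 13/3 → 0 ('')
  [11] 3/9 → 3 ('baa')
  [12] 9/6 → 2 ('ba')
  [13] 6/17 → 1 ('b')
  [14] 17/18 → 0 ('')
  [15] 18/1 → 2 ('ca')
  [16] 1/15 → 3 ('cab')
  [17] 15/12 → 2 ('ca')
  [18] 12/8 → 1 ('c')
  [19] 8/14 → 1 ('c')

n(n+1)/2 = 20·21/2 = 210
Σ LCP = 0 + 1 + 2 + 1 + 3 + 2 + 1 + 3 + 2 + 2 + 0 + 3 + 2 + 1 + 0 + 2 + 3 + 2 + 1 + 1 = 32
distinct = 210 − 32 = 178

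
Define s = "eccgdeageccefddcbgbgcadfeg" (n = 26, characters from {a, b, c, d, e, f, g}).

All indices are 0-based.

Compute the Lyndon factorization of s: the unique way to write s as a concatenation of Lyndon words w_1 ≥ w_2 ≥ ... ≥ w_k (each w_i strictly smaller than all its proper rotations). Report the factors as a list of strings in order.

emit factor 1: 'e' (i=0, period=1)
emit factor 2: 'ccgde' (i=1, period=5)
emit factor 3: 'ageccefddcbgbgc' (i=6, period=15)
emit factor 4: 'adfeg' (i=21, period=5)

["e", "ccgde", "ageccefddcbgbgc", "adfeg"]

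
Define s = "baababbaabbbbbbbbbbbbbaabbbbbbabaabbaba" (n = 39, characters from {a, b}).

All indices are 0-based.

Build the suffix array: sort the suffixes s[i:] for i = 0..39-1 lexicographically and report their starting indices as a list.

rank | idx | suffix
   0 |  38 | a
   1 |   1 | aababbaabbbbbbbbbbbbbaabbbbbbabaabbaba
   2 |  32 | aabbaba
   3 |  22 | aabbbbbbabaabbaba
   4 |   7 | aabbbbbbbbbbbbbaabbbbbbabaabbaba
   5 |  36 | aba
   6 |  30 | abaabbaba
   7 |   2 | ababbaabbbbbbbbbbbbbaabbbbbbabaabbaba
   8 |   4 | abbaabbbbbbbbbbbbbaabbbbbbabaabbaba
   9 |  33 | abbaba
  10 |  23 | abbbbbbabaabbaba
  11 |   8 | abbbbbbbbbbbbbaabbbbbbabaabbaba
  12 |  37 | ba
  13 |   0 | baababbaabbbbbbbbbbbbbaabbbbbbabaabbaba
  14 |  31 | baabbaba
  15 |  21 | baabbbbbbabaabbaba
  16 |   6 | baabbbbbbbbbbbbbaabbbbbbabaabbaba
  17 |  35 | baba
  18 |  29 | babaabbaba
  19 |   3 | babbaabbbbbbbbbbbbbaabbbbbbabaabbaba
  20 |  20 | bbaabbbbbbabaabbaba
  21 |   5 | bbaabbbbbbbbbbbbbaabbbbbbabaabbaba
  22 |  34 | bbaba
  23 |  28 | bbabaabbaba
  24 |  19 | bbbaabbbbbbabaabbaba
  25 |  27 | bbbabaabbaba
  26 |  18 | bbbbaabbbbbbabaabbaba
  27 |  26 | bbbbabaabbaba
  28 |  17 | bbbbbaabbbbbbabaabbaba
  29 |  25 | bbbbbabaabbaba
  30 |  16 | bbbbbbaabbbbbbabaabbaba
  31 |  24 | bbbbbbabaabbaba
  32 |  15 | bbbbbbbaabbbbbbabaabbaba
  33 |  14 | bbbbbbbbaabbbbbbabaabbaba
  34 |  13 | bbbbbbbbbaabbbbbbabaabbaba
  35 |  12 | bbbbbbbbbbaabbbbbbabaabbaba
  36 |  11 | bbbbbbbbbbbaabbbbbbabaabbaba
  37 |  10 | bbbbbbbbbbbbaabbbbbbabaabbaba
  38 |   9 | bbbbbbbbbbbbbaabbbbbbabaabbaba

[38, 1, 32, 22, 7, 36, 30, 2, 4, 33, 23, 8, 37, 0, 31, 21, 6, 35, 29, 3, 20, 5, 34, 28, 19, 27, 18, 26, 17, 25, 16, 24, 15, 14, 13, 12, 11, 10, 9]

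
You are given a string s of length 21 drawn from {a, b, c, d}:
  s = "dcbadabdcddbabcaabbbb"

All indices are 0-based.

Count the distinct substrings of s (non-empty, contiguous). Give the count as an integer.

rank→(start, suffix):
  0 → (15, 'aabbbb')
  1 → (16, 'abbbb')
  2 → (12, 'abcaabbbb')
  3 → (5, 'abdcddbabcaabbbb')
  4 → (3, 'adabdcddbabcaabbbb')
  5 → (20, 'b')
  6 → (11, 'babcaabbbb')
  7 → (2, 'badabdcddbabcaabbbb')
  8 → (19, 'bb')
  9 → (18, 'bbb')
  10 → (17, 'bbbb')
  11 → (13, 'bcaabbbb')
  12 → (6, 'bdcddbabcaabbbb')
  13 → (14, 'caabbbb')
  14 → (1, 'cbadabdcddbabcaabbbb')
  15 → (8, 'cddbabcaabbbb')
  16 → (4, 'dabdcddbabcaabbbb')
  17 → (10, 'dbabcaabbbb')
  18 → (0, 'dcbadabdcddbabcaabbbb')
  19 → (7, 'dcddbabcaabbbb')
  20 → (9, 'ddbabcaabbbb')

SA = [15, 16, 12, 5, 3, 20, 11, 2, 19, 18, 17, 13, 6, 14, 1, 8, 4, 10, 0, 7, 9]
rank  pair      lcp
   1  s[15:],s[16:]  1  'a'
   2  s[16:],s[12:]  2  'ab'
   3  s[12:],s[5:]  2  'ab'
   4  s[5:],s[3:]  1  'a'
   5  s[3:],s[20:]  0  ''
   6  s[20:],s[11:]  1  'b'
   7  s[11:],s[2:]  2  'ba'
   8  s[2:],s[19:]  1  'b'
   9  s[19:],s[18:]  2  'bb'
  10  s[18:],s[17:]  3  'bbb'
  11  s[17:],s[13:]  1  'b'
  12  s[13:],s[6:]  1  'b'
  13  s[6:],s[14:]  0  ''
  14  s[14:],s[1:]  1  'c'
  15  s[1:],s[8:]  1  'c'
  16  s[8:],s[4:]  0  ''
  17  s[4:],s[10:]  1  'd'
  18  s[10:],s[0:]  1  'd'
  19  s[0:],s[7:]  2  'dc'
  20  s[7:],s[9:]  1  'd'

n(n+1)/2 = 21·22/2 = 231
Σ LCP = 0 + 1 + 2 + 2 + 1 + 0 + 1 + 2 + 1 + 2 + 3 + 1 + 1 + 0 + 1 + 1 + 0 + 1 + 1 + 2 + 1 = 24
distinct = 231 − 24 = 207

207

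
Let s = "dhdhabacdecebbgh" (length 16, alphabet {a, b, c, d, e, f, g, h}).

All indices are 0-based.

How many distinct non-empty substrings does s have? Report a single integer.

rank→(start, suffix):
  0 → (4, 'abacdecebbgh')
  1 → (6, 'acdecebbgh')
  2 → (5, 'bacdecebbgh')
  3 → (12, 'bbgh')
  4 → (13, 'bgh')
  5 → (7, 'cdecebbgh')
  6 → (10, 'cebbgh')
  7 → (8, 'decebbgh')
  8 → (2, 'dhabacdecebbgh')
  9 → (0, 'dhdhabacdecebbgh')
  10 → (11, 'ebbgh')
  11 → (9, 'ecebbgh')
  12 → (14, 'gh')
  13 → (15, 'h')
  14 → (3, 'habacdecebbgh')
  15 → (1, 'hdhabacdecebbgh')

SA = [4, 6, 5, 12, 13, 7, 10, 8, 2, 0, 11, 9, 14, 15, 3, 1]
[i] adj suffixes → lcp
  [1] 4/6 → 1 ('a')
  [2] 6/5 → 0 ('')
  [3] 5/12 → 1 ('b')
  [4] 12/13 → 1 ('b')
  [5] 13/7 → 0 ('')
  [6] 7/10 → 1 ('c')
  [7] 10/8 → 0 ('')
  [8] 8/2 → 1 ('d')
  [9] 2/0 → 2 ('dh')
  [10] 0/11 → 0 ('')
  [11] 11/9 → 1 ('e')
  [12] 9/14 → 0 ('')
  [13] 14/15 → 0 ('')
  [14] 15/3 → 1 ('h')
  [15] 3/1 → 1 ('h')

n(n+1)/2 = 16·17/2 = 136
Σ LCP = 0 + 1 + 0 + 1 + 1 + 0 + 1 + 0 + 1 + 2 + 0 + 1 + 0 + 0 + 1 + 1 = 10
distinct = 136 − 10 = 126

126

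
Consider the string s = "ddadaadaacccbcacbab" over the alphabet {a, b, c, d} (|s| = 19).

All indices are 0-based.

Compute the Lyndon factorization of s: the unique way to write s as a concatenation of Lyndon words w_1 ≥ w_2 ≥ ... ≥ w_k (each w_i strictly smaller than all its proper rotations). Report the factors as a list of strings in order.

["d", "d", "ad", "aad", "aacccbcacbab"]

emit factor 1: 'd' (i=0, period=1)
emit factor 2: 'd' (i=1, period=1)
emit factor 3: 'ad' (i=2, period=2)
emit factor 4: 'aad' (i=4, period=3)
emit factor 5: 'aacccbcacbab' (i=7, period=12)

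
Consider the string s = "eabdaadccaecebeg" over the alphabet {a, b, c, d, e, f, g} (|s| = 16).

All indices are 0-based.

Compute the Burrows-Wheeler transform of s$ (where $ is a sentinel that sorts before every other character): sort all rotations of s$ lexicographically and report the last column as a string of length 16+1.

rank  rotation           last
    0  $eabdaadccaecebeg  g
    1  aadccaecebeg$eabd  d
    2  abdaadccaecebeg$e  e
    3  adccaecebeg$eabda  a
    4  aecebeg$eabdaadcc  c
    5  bdaadccaecebeg$ea  a
    6  beg$eabdaadccaece  e
    7  caecebeg$eabdaadc  c
    8  ccaecebeg$eabdaad  d
    9  cebeg$eabdaadccae  e
   10  daadccaecebeg$eab  b
   11  dccaecebeg$eabdaa  a
   12  eabdaadccaecebeg$  $
   13  ebeg$eabdaadccaec  c
   14  ecebeg$eabdaadcca  a
   15  eg$eabdaadccaeceb  b
   16  g$eabdaadccaecebe  e

gdeacaecdeba$cabe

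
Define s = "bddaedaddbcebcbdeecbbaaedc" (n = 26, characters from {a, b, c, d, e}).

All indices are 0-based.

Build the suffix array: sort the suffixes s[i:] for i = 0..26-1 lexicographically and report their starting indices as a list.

rank→(start, suffix):
  0 → (21, 'aaedc')
  1 → (6, 'addbcebcbdeecbbaaedc')
  2 → (3, 'aedaddbcebcbdeecbbaaedc')
  3 → (22, 'aedc')
  4 → (20, 'baaedc')
  5 → (19, 'bbaaedc')
  6 → (12, 'bcbdeecbbaaedc')
  7 → (9, 'bcebcbdeecbbaaedc')
  8 → (0, 'bddaedaddbcebcbdeecbbaaedc')
  9 → (14, 'bdeecbbaaedc')
  10 → (25, 'c')
  11 → (18, 'cbbaaedc')
  12 → (13, 'cbdeecbbaaedc')
  13 → (10, 'cebcbdeecbbaaedc')
  14 → (5, 'daddbcebcbdeecbbaaedc')
  15 → (2, 'daedaddbcebcbdeecbbaaedc')
  16 → (8, 'dbcebcbdeecbbaaedc')
  17 → (24, 'dc')
  18 → (1, 'ddaedaddbcebcbdeecbbaaedc')
  19 → (7, 'ddbcebcbdeecbbaaedc')
  20 → (15, 'deecbbaaedc')
  21 → (11, 'ebcbdeecbbaaedc')
  22 → (17, 'ecbbaaedc')
  23 → (4, 'edaddbcebcbdeecbbaaedc')
  24 → (23, 'edc')
  25 → (16, 'eecbbaaedc')

[21, 6, 3, 22, 20, 19, 12, 9, 0, 14, 25, 18, 13, 10, 5, 2, 8, 24, 1, 7, 15, 11, 17, 4, 23, 16]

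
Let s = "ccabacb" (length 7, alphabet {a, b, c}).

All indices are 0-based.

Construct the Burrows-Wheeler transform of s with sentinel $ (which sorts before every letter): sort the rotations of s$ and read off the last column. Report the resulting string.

bcbcaca$

rank  rotation  last
    0  $ccabacb  b
    1  abacb$cc  c
    2  acb$ccab  b
    3  b$ccabac  c
    4  bacb$cca  a
    5  cabacb$c  c
    6  cb$ccaba  a
    7  ccabacb$  $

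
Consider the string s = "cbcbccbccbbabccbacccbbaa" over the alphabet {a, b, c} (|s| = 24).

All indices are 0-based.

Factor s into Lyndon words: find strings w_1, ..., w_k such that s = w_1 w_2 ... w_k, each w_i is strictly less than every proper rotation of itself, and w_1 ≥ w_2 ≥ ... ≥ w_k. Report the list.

emit factor 1: 'c' (i=0, period=1)
emit factor 2: 'bcbccbcc' (i=1, period=8)
emit factor 3: 'b' (i=9, period=1)
emit factor 4: 'b' (i=10, period=1)
emit factor 5: 'abccbacccbb' (i=11, period=11)
emit factor 6: 'a' (i=22, period=1)
emit factor 7: 'a' (i=23, period=1)

["c", "bcbccbcc", "b", "b", "abccbacccbb", "a", "a"]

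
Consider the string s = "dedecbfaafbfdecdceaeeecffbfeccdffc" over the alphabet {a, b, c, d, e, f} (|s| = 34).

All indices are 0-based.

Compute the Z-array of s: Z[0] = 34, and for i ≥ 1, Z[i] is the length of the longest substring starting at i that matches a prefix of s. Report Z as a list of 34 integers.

Z[0]=34
i=1: i≥r, start 0; Z[1]=0
i=2: i≥r, start 0; Z[2]=2 grow→box=[2,4)
i=3: min(r-i=1, Z[1]=0)=0; Z[3]=0
i=4: i≥r, start 0; Z[4]=0
i=5: i≥r, start 0; Z[5]=0
i=6: i≥r, start 0; Z[6]=0
i=7: i≥r, start 0; Z[7]=0
i=8: i≥r, start 0; Z[8]=0
i=9: i≥r, start 0; Z[9]=0
i=10: i≥r, start 0; Z[10]=0
i=11: i≥r, start 0; Z[11]=0
i=12: i≥r, start 0; Z[12]=2 grow→box=[12,14)
i=13: min(r-i=1, Z[1]=0)=0; Z[13]=0
i=14: i≥r, start 0; Z[14]=0
i=15: i≥r, start 0; Z[15]=1 grow→box=[15,16)
i=16: i≥r, start 0; Z[16]=0
i=17: i≥r, start 0; Z[17]=0
i=18: i≥r, start 0; Z[18]=0
i=19: i≥r, start 0; Z[19]=0
i=20: i≥r, start 0; Z[20]=0
i=21: i≥r, start 0; Z[21]=0
i=22: i≥r, start 0; Z[22]=0
i=23: i≥r, start 0; Z[23]=0
i=24: i≥r, start 0; Z[24]=0
i=25: i≥r, start 0; Z[25]=0
i=26: i≥r, start 0; Z[26]=0
i=27: i≥r, start 0; Z[27]=0
i=28: i≥r, start 0; Z[28]=0
i=29: i≥r, start 0; Z[29]=0
i=30: i≥r, start 0; Z[30]=1 grow→box=[30,31)
i=31: i≥r, start 0; Z[31]=0
i=32: i≥r, start 0; Z[32]=0
i=33: i≥r, start 0; Z[33]=0

[34, 0, 2, 0, 0, 0, 0, 0, 0, 0, 0, 0, 2, 0, 0, 1, 0, 0, 0, 0, 0, 0, 0, 0, 0, 0, 0, 0, 0, 0, 1, 0, 0, 0]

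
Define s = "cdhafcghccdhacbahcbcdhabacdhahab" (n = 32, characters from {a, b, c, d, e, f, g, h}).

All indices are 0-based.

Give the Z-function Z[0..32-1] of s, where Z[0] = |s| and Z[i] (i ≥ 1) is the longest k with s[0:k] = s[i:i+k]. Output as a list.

Z[0]=32
i=1: i≥r, start 0; Z[1]=0
i=2: i≥r, start 0; Z[2]=0
i=3: i≥r, start 0; Z[3]=0
i=4: i≥r, start 0; Z[4]=0
i=5: i≥r, start 0; Z[5]=1 scan→box=[5,6)
i=6: i≥r, start 0; Z[6]=0
i=7: i≥r, start 0; Z[7]=0
i=8: i≥r, start 0; Z[8]=1 scan→box=[8,9)
i=9: i≥r, start 0; Z[9]=4 scan→box=[9,13)
i=10: min(r-i=3, Z[1]=0)=0; Z[10]=0
i=11: min(r-i=2, Z[2]=0)=0; Z[11]=0
i=12: min(r-i=1, Z[3]=0)=0; Z[12]=0
i=13: i≥r, start 0; Z[13]=1 scan→box=[13,14)
i=14: i≥r, start 0; Z[14]=0
i=15: i≥r, start 0; Z[15]=0
i=16: i≥r, start 0; Z[16]=0
i=17: i≥r, start 0; Z[17]=1 scan→box=[17,18)
i=18: i≥r, start 0; Z[18]=0
i=19: i≥r, start 0; Z[19]=4 scan→box=[19,23)
i=20: min(r-i=3, Z[1]=0)=0; Z[20]=0
i=21: min(r-i=2, Z[2]=0)=0; Z[21]=0
i=22: min(r-i=1, Z[3]=0)=0; Z[22]=0
i=23: i≥r, start 0; Z[23]=0
i=24: i≥r, start 0; Z[24]=0
i=25: i≥r, start 0; Z[25]=4 scan→box=[25,29)
i=26: min(r-i=3, Z[1]=0)=0; Z[26]=0
i=27: min(r-i=2, Z[2]=0)=0; Z[27]=0
i=28: min(r-i=1, Z[3]=0)=0; Z[28]=0
i=29: i≥r, start 0; Z[29]=0
i=30: i≥r, start 0; Z[30]=0
i=31: i≥r, start 0; Z[31]=0

[32, 0, 0, 0, 0, 1, 0, 0, 1, 4, 0, 0, 0, 1, 0, 0, 0, 1, 0, 4, 0, 0, 0, 0, 0, 4, 0, 0, 0, 0, 0, 0]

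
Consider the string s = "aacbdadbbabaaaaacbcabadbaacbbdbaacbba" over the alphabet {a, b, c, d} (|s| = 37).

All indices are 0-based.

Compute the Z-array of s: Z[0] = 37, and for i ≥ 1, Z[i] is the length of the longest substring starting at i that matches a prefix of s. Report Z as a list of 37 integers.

Z[0]=37
i=1: i≥r, start 0; Z[1]=1 extend→box=[1,2)
i=2: i≥r, start 0; Z[2]=0
i=3: i≥r, start 0; Z[3]=0
i=4: i≥r, start 0; Z[4]=0
i=5: i≥r, start 0; Z[5]=1 extend→box=[5,6)
i=6: i≥r, start 0; Z[6]=0
i=7: i≥r, start 0; Z[7]=0
i=8: i≥r, start 0; Z[8]=0
i=9: i≥r, start 0; Z[9]=1 extend→box=[9,10)
i=10: i≥r, start 0; Z[10]=0
i=11: i≥r, start 0; Z[11]=2 extend→box=[11,13)
i=12: min(r-i=1, Z[1]=1)=1; Z[12]=2 extend→box=[12,14)
i=13: min(r-i=1, Z[1]=1)=1; Z[13]=2 extend→box=[13,15)
i=14: min(r-i=1, Z[1]=1)=1; Z[14]=4 extend→box=[14,18)
i=15: min(r-i=3, Z[1]=1)=1; Z[15]=1
i=16: min(r-i=2, Z[2]=0)=0; Z[16]=0
i=17: min(r-i=1, Z[3]=0)=0; Z[17]=0
i=18: i≥r, start 0; Z[18]=0
i=19: i≥r, start 0; Z[19]=1 extend→box=[19,20)
i=20: i≥r, start 0; Z[20]=0
i=21: i≥r, start 0; Z[21]=1 extend→box=[21,22)
i=22: i≥r, start 0; Z[22]=0
i=23: i≥r, start 0; Z[23]=0
i=24: i≥r, start 0; Z[24]=4 extend→box=[24,28)
i=25: min(r-i=3, Z[1]=1)=1; Z[25]=1
i=26: min(r-i=2, Z[2]=0)=0; Z[26]=0
i=27: min(r-i=1, Z[3]=0)=0; Z[27]=0
i=28: i≥r, start 0; Z[28]=0
i=29: i≥r, start 0; Z[29]=0
i=30: i≥r, start 0; Z[30]=0
i=31: i≥r, start 0; Z[31]=4 extend→box=[31,35)
i=32: min(r-i=3, Z[1]=1)=1; Z[32]=1
i=33: min(r-i=2, Z[2]=0)=0; Z[33]=0
i=34: min(r-i=1, Z[3]=0)=0; Z[34]=0
i=35: i≥r, start 0; Z[35]=0
i=36: i≥r, start 0; Z[36]=1 extend→box=[36,37)

[37, 1, 0, 0, 0, 1, 0, 0, 0, 1, 0, 2, 2, 2, 4, 1, 0, 0, 0, 1, 0, 1, 0, 0, 4, 1, 0, 0, 0, 0, 0, 4, 1, 0, 0, 0, 1]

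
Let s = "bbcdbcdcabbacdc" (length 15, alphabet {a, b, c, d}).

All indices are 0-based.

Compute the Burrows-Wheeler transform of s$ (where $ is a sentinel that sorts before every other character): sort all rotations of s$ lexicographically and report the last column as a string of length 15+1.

rank  rotation          last
    0  $bbcdbcdcabbacdc  c
    1  abbacdc$bbcdbcdc  c
    2  acdc$bbcdbcdcabb  b
    3  bacdc$bbcdbcdcab  b
    4  bbacdc$bbcdbcdca  a
    5  bbcdbcdcabbacdc$  $
    6  bcdbcdcabbacdc$b  b
    7  bcdcabbacdc$bbcd  d
    8  c$bbcdbcdcabbacd  d
    9  cabbacdc$bbcdbcd  d
   10  cdbcdcabbacdc$bb  b
   11  cdc$bbcdbcdcabba  a
   12  cdcabbacdc$bbcdb  b
   13  dbcdcabbacdc$bbc  c
   14  dc$bbcdbcdcabbac  c
   15  dcabbacdc$bbcdbc  c

ccbba$bdddbabccc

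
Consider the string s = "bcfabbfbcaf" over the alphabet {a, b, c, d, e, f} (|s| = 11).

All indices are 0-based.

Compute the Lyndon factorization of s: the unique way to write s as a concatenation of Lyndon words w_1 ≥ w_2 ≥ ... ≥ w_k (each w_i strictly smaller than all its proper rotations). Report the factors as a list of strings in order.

emit factor 1: 'bcf' (i=0, period=3)
emit factor 2: 'abbfbcaf' (i=3, period=8)

["bcf", "abbfbcaf"]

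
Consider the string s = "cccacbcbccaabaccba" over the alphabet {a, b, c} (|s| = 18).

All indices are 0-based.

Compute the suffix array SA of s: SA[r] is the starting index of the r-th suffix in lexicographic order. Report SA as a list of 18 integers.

[17, 10, 11, 3, 13, 16, 12, 5, 7, 9, 2, 15, 4, 6, 8, 1, 14, 0]

rank | idx | suffix
   0 |  17 | a
   1 |  10 | aabaccba
   2 |  11 | abaccba
   3 |   3 | acbcbccaabaccba
   4 |  13 | accba
   5 |  16 | ba
   6 |  12 | baccba
   7 |   5 | bcbccaabaccba
   8 |   7 | bccaabaccba
   9 |   9 | caabaccba
  10 |   2 | cacbcbccaabaccba
  11 |  15 | cba
  12 |   4 | cbcbccaabaccba
  13 |   6 | cbccaabaccba
  14 |   8 | ccaabaccba
  15 |   1 | ccacbcbccaabaccba
  16 |  14 | ccba
  17 |   0 | cccacbcbccaabaccba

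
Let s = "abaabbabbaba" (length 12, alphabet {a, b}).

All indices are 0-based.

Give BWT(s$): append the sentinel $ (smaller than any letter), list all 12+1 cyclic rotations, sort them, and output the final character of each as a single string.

abbb$baaabbaa

rank  rotation       last
    0  $abaabbabbaba  a
    1  a$abaabbabbab  b
    2  aabbabbaba$ab  b
    3  aba$abaabbabb  b
    4  abaabbabbaba$  $
    5  abbaba$abaabb  b
    6  abbabbaba$aba  a
    7  ba$abaabbabba  a
    8  baabbabbaba$a  a
    9  baba$abaabbab  b
   10  babbaba$abaab  b
   11  bbaba$abaabba  a
   12  bbabbaba$abaa  a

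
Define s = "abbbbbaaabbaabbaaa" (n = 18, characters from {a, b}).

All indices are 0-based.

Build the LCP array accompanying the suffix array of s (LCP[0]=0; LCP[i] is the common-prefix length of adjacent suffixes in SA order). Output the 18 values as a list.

[0, 1, 2, 3, 2, 6, 1, 5, 3, 0, 4, 3, 1, 5, 4, 2, 3, 4]

rank | idx | suffix
   0 |  17 | a
   1 |  16 | aa
   2 |  15 | aaa
   3 |   6 | aaabbaabbaaa
   4 |  11 | aabbaaa
   5 |   7 | aabbaabbaaa
   6 |  12 | abbaaa
   7 |   8 | abbaabbaaa
   8 |   0 | abbbbbaaabbaabbaaa
   9 |  14 | baaa
  10 |   5 | baaabbaabbaaa
  11 |  10 | baabbaaa
  12 |  13 | bbaaa
  13 |   4 | bbaaabbaabbaaa
  14 |   9 | bbaabbaaa
  15 |   3 | bbbaaabbaabbaaa
  16 |   2 | bbbbaaabbaabbaaa
  17 |   1 | bbbbbaaabbaabbaaa

SA = [17, 16, 15, 6, 11, 7, 12, 8, 0, 14, 5, 10, 13, 4, 9, 3, 2, 1]
rank  pair      lcp
   1  s[17:],s[16:]  1  'a'
   2  s[16:],s[15:]  2  'aa'
   3  s[15:],s[6:]  3  'aaa'
   4  s[6:],s[11:]  2  'aa'
   5  s[11:],s[7:]  6  'aabbaa'
   6  s[7:],s[12:]  1  'a'
   7  s[12:],s[8:]  5  'abbaa'
   8  s[8:],s[0:]  3  'abb'
   9  s[0:],s[14:]  0  ''
  10  s[14:],s[5:]  4  'baaa'
  11  s[5:],s[10:]  3  'baa'
  12  s[10:],s[13:]  1  'b'
  13  s[13:],s[4:]  5  'bbaaa'
  14  s[4:],s[9:]  4  'bbaa'
  15  s[9:],s[3:]  2  'bb'
  16  s[3:],s[2:]  3  'bbb'
  17  s[2:],s[1:]  4  'bbbb'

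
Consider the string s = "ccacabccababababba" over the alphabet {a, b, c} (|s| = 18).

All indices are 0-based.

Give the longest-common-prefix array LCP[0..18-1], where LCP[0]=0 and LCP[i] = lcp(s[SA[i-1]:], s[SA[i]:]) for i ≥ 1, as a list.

sorted suffixes:
  #0 SA[0]=17  'a'
  #1 SA[1]=8  'ababababba'
  #2 SA[2]=10  'abababba'
  #3 SA[3]=12  'ababba'
  #4 SA[4]=14  'abba'
  #5 SA[5]=4  'abccababababba'
  #6 SA[6]=2  'acabccababababba'
  #7 SA[7]=16  'ba'
  #8 SA[8]=9  'babababba'
  #9 SA[9]=11  'bababba'
  #10 SA[10]=13  'babba'
  #11 SA[11]=15  'bba'
  #12 SA[12]=5  'bccababababba'
  #13 SA[13]=7  'cababababba'
  #14 SA[14]=3  'cabccababababba'
  #15 SA[15]=1  'cacabccababababba'
  #16 SA[16]=6  'ccababababba'
  #17 SA[17]=0  'ccacabccababababba'

SA = [17, 8, 10, 12, 14, 4, 2, 16, 9, 11, 13, 15, 5, 7, 3, 1, 6, 0]
i: (SA[i-1],SA[i]) lcp shared
  1: (17,8) 1 'a'
  2: (8,10) 6 'ababab'
  3: (10,12) 4 'abab'
  4: (12,14) 2 'ab'
  5: (14,4) 2 'ab'
  6: (4,2) 1 'a'
  7: (2,16) 0 ''
  8: (16,9) 2 'ba'
  9: (9,11) 5 'babab'
  10: (11,13) 3 'bab'
  11: (13,15) 1 'b'
  12: (15,5) 1 'b'
  13: (5,7) 0 ''
  14: (7,3) 3 'cab'
  15: (3,1) 2 'ca'
  16: (1,6) 1 'c'
  17: (6,0) 3 'cca'

[0, 1, 6, 4, 2, 2, 1, 0, 2, 5, 3, 1, 1, 0, 3, 2, 1, 3]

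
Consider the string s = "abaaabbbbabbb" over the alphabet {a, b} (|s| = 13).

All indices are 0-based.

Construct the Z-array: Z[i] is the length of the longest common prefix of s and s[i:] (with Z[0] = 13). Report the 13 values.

[13, 0, 1, 1, 2, 0, 0, 0, 0, 2, 0, 0, 0]

Z[0]=13
i=1: fresh scan; Z[1]=0
i=2: fresh scan; Z[2]=1 extend→box=[2,3)
i=3: fresh scan; Z[3]=1 extend→box=[3,4)
i=4: fresh scan; Z[4]=2 extend→box=[4,6)
i=5: min(r-i=1, Z[1]=0)=0; Z[5]=0
i=6: fresh scan; Z[6]=0
i=7: fresh scan; Z[7]=0
i=8: fresh scan; Z[8]=0
i=9: fresh scan; Z[9]=2 extend→box=[9,11)
i=10: min(r-i=1, Z[1]=0)=0; Z[10]=0
i=11: fresh scan; Z[11]=0
i=12: fresh scan; Z[12]=0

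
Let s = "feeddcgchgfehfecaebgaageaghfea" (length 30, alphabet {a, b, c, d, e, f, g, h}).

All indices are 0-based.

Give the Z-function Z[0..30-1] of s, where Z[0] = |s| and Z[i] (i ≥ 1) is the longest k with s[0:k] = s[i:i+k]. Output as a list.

[30, 0, 0, 0, 0, 0, 0, 0, 0, 0, 2, 0, 0, 2, 0, 0, 0, 0, 0, 0, 0, 0, 0, 0, 0, 0, 0, 2, 0, 0]

Z[0]=30
i=1: i≥r, start 0; Z[1]=0
i=2: i≥r, start 0; Z[2]=0
i=3: i≥r, start 0; Z[3]=0
i=4: i≥r, start 0; Z[4]=0
i=5: i≥r, start 0; Z[5]=0
i=6: i≥r, start 0; Z[6]=0
i=7: i≥r, start 0; Z[7]=0
i=8: i≥r, start 0; Z[8]=0
i=9: i≥r, start 0; Z[9]=0
i=10: i≥r, start 0; Z[10]=2 grow→box=[10,12)
i=11: min(r-i=1, Z[1]=0)=0; Z[11]=0
i=12: i≥r, start 0; Z[12]=0
i=13: i≥r, start 0; Z[13]=2 grow→box=[13,15)
i=14: min(r-i=1, Z[1]=0)=0; Z[14]=0
i=15: i≥r, start 0; Z[15]=0
i=16: i≥r, start 0; Z[16]=0
i=17: i≥r, start 0; Z[17]=0
i=18: i≥r, start 0; Z[18]=0
i=19: i≥r, start 0; Z[19]=0
i=20: i≥r, start 0; Z[20]=0
i=21: i≥r, start 0; Z[21]=0
i=22: i≥r, start 0; Z[22]=0
i=23: i≥r, start 0; Z[23]=0
i=24: i≥r, start 0; Z[24]=0
i=25: i≥r, start 0; Z[25]=0
i=26: i≥r, start 0; Z[26]=0
i=27: i≥r, start 0; Z[27]=2 grow→box=[27,29)
i=28: min(r-i=1, Z[1]=0)=0; Z[28]=0
i=29: i≥r, start 0; Z[29]=0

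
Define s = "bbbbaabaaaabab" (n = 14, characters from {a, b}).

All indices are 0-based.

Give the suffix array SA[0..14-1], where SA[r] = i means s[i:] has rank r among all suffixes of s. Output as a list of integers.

sorted suffixes:
  #0 SA[0]=7  'aaaabab'
  #1 SA[1]=8  'aaabab'
  #2 SA[2]=4  'aabaaaabab'
  #3 SA[3]=9  'aabab'
  #4 SA[4]=12  'ab'
  #5 SA[5]=5  'abaaaabab'
  #6 SA[6]=10  'abab'
  #7 SA[7]=13  'b'
  #8 SA[8]=6  'baaaabab'
  #9 SA[9]=3  'baabaaaabab'
  #10 SA[10]=11  'bab'
  #11 SA[11]=2  'bbaabaaaabab'
  #12 SA[12]=1  'bbbaabaaaabab'
  #13 SA[13]=0  'bbbbaabaaaabab'

[7, 8, 4, 9, 12, 5, 10, 13, 6, 3, 11, 2, 1, 0]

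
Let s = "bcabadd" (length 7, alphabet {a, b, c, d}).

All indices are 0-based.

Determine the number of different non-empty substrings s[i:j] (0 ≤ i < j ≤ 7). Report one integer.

25

sorted suffixes:
  #0 SA[0]=2  'abadd'
  #1 SA[1]=4  'add'
  #2 SA[2]=3  'badd'
  #3 SA[3]=0  'bcabadd'
  #4 SA[4]=1  'cabadd'
  #5 SA[5]=6  'd'
  #6 SA[6]=5  'dd'

SA = [2, 4, 3, 0, 1, 6, 5]
rank  pair      lcp
   1  s[2:],s[4:]  1  'a'
   2  s[4:],s[3:]  0  ''
   3  s[3:],s[0:]  1  'b'
   4  s[0:],s[1:]  0  ''
   5  s[1:],s[6:]  0  ''
   6  s[6:],s[5:]  1  'd'

n(n+1)/2 = 7·8/2 = 28
Σ LCP = 0 + 1 + 0 + 1 + 0 + 0 + 1 = 3
distinct = 28 − 3 = 25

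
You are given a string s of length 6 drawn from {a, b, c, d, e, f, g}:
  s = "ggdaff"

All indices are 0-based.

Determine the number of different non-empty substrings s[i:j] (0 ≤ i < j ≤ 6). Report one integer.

19

rank | idx | suffix
   0 |   3 | aff
   1 |   2 | daff
   2 |   5 | f
   3 |   4 | ff
   4 |   1 | gdaff
   5 |   0 | ggdaff

SA = [3, 2, 5, 4, 1, 0]
i: (SA[i-1],SA[i]) lcp shared
  1: (3,2) 0 ''
  2: (2,5) 0 ''
  3: (5,4) 1 'f'
  4: (4,1) 0 ''
  5: (1,0) 1 'g'

n(n+1)/2 = 6·7/2 = 21
Σ LCP = 0 + 0 + 0 + 1 + 0 + 1 = 2
distinct = 21 − 2 = 19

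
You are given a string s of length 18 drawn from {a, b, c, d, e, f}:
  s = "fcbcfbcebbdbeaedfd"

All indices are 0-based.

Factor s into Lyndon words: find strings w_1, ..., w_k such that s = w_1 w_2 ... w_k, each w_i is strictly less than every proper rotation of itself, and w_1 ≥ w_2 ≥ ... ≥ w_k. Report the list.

["f", "c", "bcf", "bce", "bbdbe", "aedfd"]

emit factor 1: 'f' (i=0, period=1)
emit factor 2: 'c' (i=1, period=1)
emit factor 3: 'bcf' (i=2, period=3)
emit factor 4: 'bce' (i=5, period=3)
emit factor 5: 'bbdbe' (i=8, period=5)
emit factor 6: 'aedfd' (i=13, period=5)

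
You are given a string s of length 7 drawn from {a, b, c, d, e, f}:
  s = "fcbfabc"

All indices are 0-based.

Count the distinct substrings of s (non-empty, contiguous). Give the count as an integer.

25

sorted suffixes:
  #0 SA[0]=4  'abc'
  #1 SA[1]=5  'bc'
  #2 SA[2]=2  'bfabc'
  #3 SA[3]=6  'c'
  #4 SA[4]=1  'cbfabc'
  #5 SA[5]=3  'fabc'
  #6 SA[6]=0  'fcbfabc'

SA = [4, 5, 2, 6, 1, 3, 0]
[i] adj suffixes → lcp
  [1] 4/5 → 0 ('')
  [2] 5/2 → 1 ('b')
  [3] 2/6 → 0 ('')
  [4] 6/1 → 1 ('c')
  [5] 1/3 → 0 ('')
  [6] 3/0 → 1 ('f')

n(n+1)/2 = 7·8/2 = 28
Σ LCP = 0 + 0 + 1 + 0 + 1 + 0 + 1 = 3
distinct = 28 − 3 = 25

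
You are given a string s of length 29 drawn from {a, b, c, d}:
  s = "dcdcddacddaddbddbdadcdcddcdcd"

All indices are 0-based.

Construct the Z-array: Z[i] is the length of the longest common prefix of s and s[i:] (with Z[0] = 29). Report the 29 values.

[29, 0, 3, 0, 1, 1, 0, 0, 1, 1, 0, 1, 1, 0, 1, 1, 0, 1, 0, 6, 0, 3, 0, 1, 5, 0, 3, 0, 1]

Z[0]=29
i=1: outside box; Z[1]=0
i=2: outside box; Z[2]=3 extend→box=[2,5)
i=3: min(r-i=2, Z[1]=0)=0; Z[3]=0
i=4: min(r-i=1, Z[2]=3)=1; Z[4]=1
i=5: outside box; Z[5]=1 extend→box=[5,6)
i=6: outside box; Z[6]=0
i=7: outside box; Z[7]=0
i=8: outside box; Z[8]=1 extend→box=[8,9)
i=9: outside box; Z[9]=1 extend→box=[9,10)
i=10: outside box; Z[10]=0
i=11: outside box; Z[11]=1 extend→box=[11,12)
i=12: outside box; Z[12]=1 extend→box=[12,13)
i=13: outside box; Z[13]=0
i=14: outside box; Z[14]=1 extend→box=[14,15)
i=15: outside box; Z[15]=1 extend→box=[15,16)
i=16: outside box; Z[16]=0
i=17: outside box; Z[17]=1 extend→box=[17,18)
i=18: outside box; Z[18]=0
i=19: outside box; Z[19]=6 extend→box=[19,25)
i=20: min(r-i=5, Z[1]=0)=0; Z[20]=0
i=21: min(r-i=4, Z[2]=3)=3; Z[21]=3
i=22: min(r-i=3, Z[3]=0)=0; Z[22]=0
i=23: min(r-i=2, Z[4]=1)=1; Z[23]=1
i=24: min(r-i=1, Z[5]=1)=1; Z[24]=5 extend→box=[24,29)
i=25: min(r-i=4, Z[1]=0)=0; Z[25]=0
i=26: min(r-i=3, Z[2]=3)=3; Z[26]=3
i=27: min(r-i=2, Z[3]=0)=0; Z[27]=0
i=28: min(r-i=1, Z[4]=1)=1; Z[28]=1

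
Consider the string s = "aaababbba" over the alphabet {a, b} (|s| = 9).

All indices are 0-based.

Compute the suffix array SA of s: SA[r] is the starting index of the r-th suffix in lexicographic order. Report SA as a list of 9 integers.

rank→(start, suffix):
  0 → (8, 'a')
  1 → (0, 'aaababbba')
  2 → (1, 'aababbba')
  3 → (2, 'ababbba')
  4 → (4, 'abbba')
  5 → (7, 'ba')
  6 → (3, 'babbba')
  7 → (6, 'bba')
  8 → (5, 'bbba')

[8, 0, 1, 2, 4, 7, 3, 6, 5]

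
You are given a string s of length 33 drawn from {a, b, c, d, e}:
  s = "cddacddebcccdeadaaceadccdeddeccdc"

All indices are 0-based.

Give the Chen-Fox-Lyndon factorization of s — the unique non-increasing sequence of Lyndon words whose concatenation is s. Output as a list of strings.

emit factor 1: 'cdd' (i=0, period=3)
emit factor 2: 'acddebcccdead' (i=3, period=13)
emit factor 3: 'aaceadccdeddeccdc' (i=16, period=17)

["cdd", "acddebcccdead", "aaceadccdeddeccdc"]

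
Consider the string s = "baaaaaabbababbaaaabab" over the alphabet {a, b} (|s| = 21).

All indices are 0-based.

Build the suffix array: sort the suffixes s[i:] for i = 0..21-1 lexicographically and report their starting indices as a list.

[1, 2, 14, 3, 15, 4, 16, 5, 19, 17, 9, 11, 6, 20, 0, 13, 18, 8, 10, 12, 7]

rank→(start, suffix):
  0 → (1, 'aaaaaabbababbaaaabab')
  1 → (2, 'aaaaabbababbaaaabab')
  2 → (14, 'aaaabab')
  3 → (3, 'aaaabbababbaaaabab')
  4 → (15, 'aaabab')
  5 → (4, 'aaabbababbaaaabab')
  6 → (16, 'aabab')
  7 → (5, 'aabbababbaaaabab')
  8 → (19, 'ab')
  9 → (17, 'abab')
  10 → (9, 'ababbaaaabab')
  11 → (11, 'abbaaaabab')
  12 → (6, 'abbababbaaaabab')
  13 → (20, 'b')
  14 → (0, 'baaaaaabbababbaaaabab')
  15 → (13, 'baaaabab')
  16 → (18, 'bab')
  17 → (8, 'bababbaaaabab')
  18 → (10, 'babbaaaabab')
  19 → (12, 'bbaaaabab')
  20 → (7, 'bbababbaaaabab')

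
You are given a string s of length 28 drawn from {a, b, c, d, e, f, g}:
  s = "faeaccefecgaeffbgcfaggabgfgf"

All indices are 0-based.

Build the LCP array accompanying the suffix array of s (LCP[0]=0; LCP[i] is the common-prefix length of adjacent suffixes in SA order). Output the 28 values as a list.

[0, 1, 1, 2, 1, 0, 2, 0, 1, 1, 1, 0, 1, 1, 2, 0, 1, 2, 1, 1, 1, 1, 0, 2, 1, 1, 2, 1]

sorted suffixes:
  #0 SA[0]=22  'abgfgf'
  #1 SA[1]=3  'accefecgaeffbgcfaggabgfgf'
  #2 SA[2]=1  'aeaccefecgaeffbgcfaggabgfgf'
  #3 SA[3]=11  'aeffbgcfaggabgfgf'
  #4 SA[4]=19  'aggabgfgf'
  #5 SA[5]=15  'bgcfaggabgfgf'
  #6 SA[6]=23  'bgfgf'
  #7 SA[7]=4  'ccefecgaeffbgcfaggabgfgf'
  #8 SA[8]=5  'cefecgaeffbgcfaggabgfgf'
  #9 SA[9]=17  'cfaggabgfgf'
  #10 SA[10]=9  'cgaeffbgcfaggabgfgf'
  #11 SA[11]=2  'eaccefecgaeffbgcfaggabgfgf'
  #12 SA[12]=8  'ecgaeffbgcfaggabgfgf'
  #13 SA[13]=6  'efecgaeffbgcfaggabgfgf'
  #14 SA[14]=12  'effbgcfaggabgfgf'
  #15 SA[15]=27  'f'
  #16 SA[16]=0  'faeaccefecgaeffbgcfaggabgfgf'
  #17 SA[17]=18  'faggabgfgf'
  #18 SA[18]=14  'fbgcfaggabgfgf'
  #19 SA[19]=7  'fecgaeffbgcfaggabgfgf'
  #20 SA[20]=13  'ffbgcfaggabgfgf'
  #21 SA[21]=25  'fgf'
  #22 SA[22]=21  'gabgfgf'
  #23 SA[23]=10  'gaeffbgcfaggabgfgf'
  #24 SA[24]=16  'gcfaggabgfgf'
  #25 SA[25]=26  'gf'
  #26 SA[26]=24  'gfgf'
  #27 SA[27]=20  'ggabgfgf'

SA = [22, 3, 1, 11, 19, 15, 23, 4, 5, 17, 9, 2, 8, 6, 12, 27, 0, 18, 14, 7, 13, 25, 21, 10, 16, 26, 24, 20]
i: (SA[i-1],SA[i]) lcp shared
  1: (22,3) 1 'a'
  2: (3,1) 1 'a'
  3: (1,11) 2 'ae'
  4: (11,19) 1 'a'
  5: (19,15) 0 ''
  6: (15,23) 2 'bg'
  7: (23,4) 0 ''
  8: (4,5) 1 'c'
  9: (5,17) 1 'c'
  10: (17,9) 1 'c'
  11: (9,2) 0 ''
  12: (2,8) 1 'e'
  13: (8,6) 1 'e'
  14: (6,12) 2 'ef'
  15: (12,27) 0 ''
  16: (27,0) 1 'f'
  17: (0,18) 2 'fa'
  18: (18,14) 1 'f'
  19: (14,7) 1 'f'
  20: (7,13) 1 'f'
  21: (13,25) 1 'f'
  22: (25,21) 0 ''
  23: (21,10) 2 'ga'
  24: (10,16) 1 'g'
  25: (16,26) 1 'g'
  26: (26,24) 2 'gf'
  27: (24,20) 1 'g'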